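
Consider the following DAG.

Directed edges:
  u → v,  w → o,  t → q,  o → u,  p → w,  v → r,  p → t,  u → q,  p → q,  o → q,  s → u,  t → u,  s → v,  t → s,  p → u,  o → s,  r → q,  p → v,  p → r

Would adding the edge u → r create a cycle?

Adding u→r creates a cycle iff r can already reach u.
Explore from r: no path reaches u. The graph stays acyclic.

No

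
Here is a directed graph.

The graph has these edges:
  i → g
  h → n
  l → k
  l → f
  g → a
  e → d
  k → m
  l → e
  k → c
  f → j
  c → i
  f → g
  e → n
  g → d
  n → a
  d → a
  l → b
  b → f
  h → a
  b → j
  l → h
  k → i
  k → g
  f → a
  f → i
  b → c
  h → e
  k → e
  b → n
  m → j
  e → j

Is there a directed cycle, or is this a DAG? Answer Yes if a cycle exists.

No

DFS with white/gray/black marking, starting from h:
h gray
  e gray
    d gray
      a gray
      a black
    d black
    n gray
      n→a: a black — skip
    n black
    j gray
    j black
  e black
  h→n: n black — skip
  h→a: a black — skip
h black
b gray
  c gray
    i gray
      g gray
        g→a: a black — skip
        g→d: d black — skip
      g black
    i black
  c black
  b→j: j black — skip
  f gray
    f→i: i black — skip
    f→a: a black — skip
    f→j: j black — skip
    f→g: g black — skip
  f black
  b→n: n black — skip
b black
k gray
  m gray
    m→j: j black — skip
  m black
  k→c: c black — skip
  k→g: g black — skip
  k→i: i black — skip
  k→e: e black — skip
k black
l gray
  l→f: f black — skip
  l→h: h black — skip
  l→b: b black — skip
  l→e: e black — skip
  l→k: k black — skip
l black
Every edge goes to a white or black vertex — no back edge, so the graph is acyclic.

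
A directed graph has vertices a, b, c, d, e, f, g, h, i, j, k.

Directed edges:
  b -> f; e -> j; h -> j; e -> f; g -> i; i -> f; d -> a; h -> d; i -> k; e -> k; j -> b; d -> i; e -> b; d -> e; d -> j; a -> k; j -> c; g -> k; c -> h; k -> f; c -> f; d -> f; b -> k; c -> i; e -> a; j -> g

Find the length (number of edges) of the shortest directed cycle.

3

For each vertex v, BFS finds the shortest path from v back to v.
The shortest such closed walk is j → c → h → j, length 3.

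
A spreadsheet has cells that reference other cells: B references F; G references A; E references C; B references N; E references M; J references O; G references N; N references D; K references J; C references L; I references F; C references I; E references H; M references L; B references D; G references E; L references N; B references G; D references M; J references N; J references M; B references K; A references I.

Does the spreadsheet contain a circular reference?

Yes

DFS with white/gray/black marking, starting from L:
L gray
  N gray
    D gray
      M gray
        M→L: L is gray → back edge
Back edge found, so a cycle exists: L → N → D → M → L.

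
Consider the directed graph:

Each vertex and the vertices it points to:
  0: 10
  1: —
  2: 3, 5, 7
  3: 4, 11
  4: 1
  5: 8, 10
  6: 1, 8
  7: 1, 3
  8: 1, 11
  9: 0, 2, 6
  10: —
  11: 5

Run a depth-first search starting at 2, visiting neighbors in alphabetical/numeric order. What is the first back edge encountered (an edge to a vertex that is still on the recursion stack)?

8→11

DFS from 2 (visiting neighbors in alphabetical/numeric order); mark gray on enter, black on exit:
2 gray
  3 gray
    4 gray
      1 gray
      1 black
    4 black
    11 gray
      5 gray
        8 gray
          8→1: 1 black — skip
          8→11: 11 is gray → back edge
First back edge: 8 → 11.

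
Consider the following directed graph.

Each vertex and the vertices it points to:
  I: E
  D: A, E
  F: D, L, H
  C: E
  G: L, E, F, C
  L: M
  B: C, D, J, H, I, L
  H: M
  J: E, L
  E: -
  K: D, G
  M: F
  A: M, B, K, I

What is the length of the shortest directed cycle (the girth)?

For each vertex v, BFS finds the shortest path from v back to v.
The shortest such closed walk is A → B → D → A, length 3.

3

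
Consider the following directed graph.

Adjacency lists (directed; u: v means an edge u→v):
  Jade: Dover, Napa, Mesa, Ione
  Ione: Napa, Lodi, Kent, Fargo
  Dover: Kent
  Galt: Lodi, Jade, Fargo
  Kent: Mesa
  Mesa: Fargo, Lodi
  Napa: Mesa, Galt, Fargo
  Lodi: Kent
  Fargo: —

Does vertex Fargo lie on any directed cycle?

Fargo lies on a cycle iff there is a path from Fargo back to itself.
Exploring from Fargo, it never reaches itself; equivalently, its strongly connected component is a singleton.

No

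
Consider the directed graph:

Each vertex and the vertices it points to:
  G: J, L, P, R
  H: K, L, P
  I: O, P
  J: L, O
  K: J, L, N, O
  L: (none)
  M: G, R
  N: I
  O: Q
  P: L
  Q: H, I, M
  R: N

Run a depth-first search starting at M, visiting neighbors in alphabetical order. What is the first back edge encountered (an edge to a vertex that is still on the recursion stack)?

K->J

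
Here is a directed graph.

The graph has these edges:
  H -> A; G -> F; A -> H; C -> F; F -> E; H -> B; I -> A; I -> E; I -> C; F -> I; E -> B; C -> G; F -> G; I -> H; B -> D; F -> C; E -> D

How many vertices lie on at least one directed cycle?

6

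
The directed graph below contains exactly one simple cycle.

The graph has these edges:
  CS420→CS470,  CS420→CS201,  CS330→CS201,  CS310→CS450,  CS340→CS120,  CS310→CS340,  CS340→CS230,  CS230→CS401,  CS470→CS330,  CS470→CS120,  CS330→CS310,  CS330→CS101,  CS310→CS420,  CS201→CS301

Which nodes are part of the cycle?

DFS with gray/black marking from CS310:
CS310 gray
  CS340 gray
    CS230 gray
      CS401 gray
      CS401 black
    CS230 black
    CS120 gray
    CS120 black
  CS340 black
  CS450 gray
  CS450 black
  CS420 gray
    CS470 gray
      CS470→CS120: CS120 black — skip
      CS330 gray
        CS201 gray
          CS301 gray
          CS301 black
        CS201 black
        CS330→CS310: CS310 is gray → back edge
Back edge closes the cycle CS310 → CS420 → CS470 → CS330 → CS310; its vertices are {CS310, CS330, CS420, CS470}.

CS310, CS330, CS420, CS470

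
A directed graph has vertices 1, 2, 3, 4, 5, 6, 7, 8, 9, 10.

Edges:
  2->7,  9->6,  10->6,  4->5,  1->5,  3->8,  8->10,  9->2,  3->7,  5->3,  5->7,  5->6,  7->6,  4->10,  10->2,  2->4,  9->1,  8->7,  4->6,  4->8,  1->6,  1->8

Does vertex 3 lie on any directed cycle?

Yes

3 is on a cycle iff 3 can reach itself via ≥1 edge.
3 → 8 → 10 → 2 → 4 → 5 → 3 — yes.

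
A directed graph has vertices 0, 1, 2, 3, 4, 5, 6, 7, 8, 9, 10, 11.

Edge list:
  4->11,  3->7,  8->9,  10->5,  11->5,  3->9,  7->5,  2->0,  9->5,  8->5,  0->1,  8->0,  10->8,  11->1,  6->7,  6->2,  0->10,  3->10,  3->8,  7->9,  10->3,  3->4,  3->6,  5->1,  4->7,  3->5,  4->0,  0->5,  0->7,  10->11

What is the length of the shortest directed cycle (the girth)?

2

For each vertex v, BFS finds the shortest path from v back to v.
The shortest such closed walk is 3 → 10 → 3, length 2.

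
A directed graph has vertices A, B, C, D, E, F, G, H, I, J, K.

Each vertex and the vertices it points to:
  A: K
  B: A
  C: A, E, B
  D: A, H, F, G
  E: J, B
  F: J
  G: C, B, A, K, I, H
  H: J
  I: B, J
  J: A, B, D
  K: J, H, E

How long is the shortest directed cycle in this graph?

For each vertex v, BFS finds the shortest path from v back to v.
The shortest such closed walk is D → F → J → D, length 3.

3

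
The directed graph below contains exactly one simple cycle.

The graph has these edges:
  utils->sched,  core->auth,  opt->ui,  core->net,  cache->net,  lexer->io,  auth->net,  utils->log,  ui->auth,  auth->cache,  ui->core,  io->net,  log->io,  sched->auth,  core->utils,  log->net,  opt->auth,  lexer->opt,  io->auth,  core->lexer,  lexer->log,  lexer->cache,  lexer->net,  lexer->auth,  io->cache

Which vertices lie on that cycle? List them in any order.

DFS with gray/black marking from ui:
ui gray
  core gray
    auth gray
      cache gray
        net gray
        net black
      cache black
      auth→net: net black — skip
    auth black
    utils gray
      log gray
        io gray
          io→cache: cache black — skip
          io→auth: auth black — skip
          io→net: net black — skip
        io black
        log→net: net black — skip
      log black
      sched gray
        sched→auth: auth black — skip
      sched black
    utils black
    lexer gray
      opt gray
        opt→ui: ui is gray → back edge
Back edge closes the cycle ui → core → lexer → opt → ui; its vertices are {ui, opt, core, lexer}.

ui, opt, core, lexer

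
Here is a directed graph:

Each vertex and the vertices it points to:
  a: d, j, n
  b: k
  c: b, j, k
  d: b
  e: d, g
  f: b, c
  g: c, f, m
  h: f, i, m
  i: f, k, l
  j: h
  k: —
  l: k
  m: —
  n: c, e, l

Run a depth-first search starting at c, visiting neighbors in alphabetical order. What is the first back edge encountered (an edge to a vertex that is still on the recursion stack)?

f→c

DFS from c (visiting neighbors in alphabetical order); mark gray on enter, black on exit:
c gray
  b gray
    k gray
    k black
  b black
  j gray
    h gray
      f gray
        f→b: b black — skip
        f→c: c is gray → back edge
First back edge: f → c.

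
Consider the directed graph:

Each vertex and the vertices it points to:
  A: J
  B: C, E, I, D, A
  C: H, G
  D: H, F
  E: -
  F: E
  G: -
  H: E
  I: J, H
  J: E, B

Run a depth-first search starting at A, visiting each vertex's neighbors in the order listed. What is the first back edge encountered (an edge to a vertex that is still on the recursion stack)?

DFS from A (visiting each vertex's neighbors in the order listed); mark gray on enter, black on exit:
A gray
  J gray
    E gray
    E black
    B gray
      C gray
        H gray
          H→E: E black — skip
        H black
        G gray
        G black
      C black
      B→E: E black — skip
      I gray
        I→J: J is gray → back edge
First back edge: I → J.

I->J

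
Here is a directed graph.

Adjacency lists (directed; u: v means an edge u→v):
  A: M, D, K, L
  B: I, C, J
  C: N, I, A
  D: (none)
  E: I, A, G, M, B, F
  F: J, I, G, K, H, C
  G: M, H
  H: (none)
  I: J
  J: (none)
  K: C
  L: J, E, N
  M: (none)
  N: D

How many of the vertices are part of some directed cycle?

7

A vertex is on a directed cycle iff it belongs to a strongly connected component of size ≥ 2 (or has a self-loop).
The vertices on cycles are {A, B, C, E, F, K, L} — 7 in total.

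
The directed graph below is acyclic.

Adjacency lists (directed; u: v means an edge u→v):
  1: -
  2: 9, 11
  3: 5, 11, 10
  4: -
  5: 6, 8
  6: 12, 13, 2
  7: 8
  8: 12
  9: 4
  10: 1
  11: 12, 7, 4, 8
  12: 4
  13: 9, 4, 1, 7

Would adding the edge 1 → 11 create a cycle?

Adding 1→11 creates a cycle iff 11 can already reach 1.
Explore from 11: no path reaches 1. The graph stays acyclic.

No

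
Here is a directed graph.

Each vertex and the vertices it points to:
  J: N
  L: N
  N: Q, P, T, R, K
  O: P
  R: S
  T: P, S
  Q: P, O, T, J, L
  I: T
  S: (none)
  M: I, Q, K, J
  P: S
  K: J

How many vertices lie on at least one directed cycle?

5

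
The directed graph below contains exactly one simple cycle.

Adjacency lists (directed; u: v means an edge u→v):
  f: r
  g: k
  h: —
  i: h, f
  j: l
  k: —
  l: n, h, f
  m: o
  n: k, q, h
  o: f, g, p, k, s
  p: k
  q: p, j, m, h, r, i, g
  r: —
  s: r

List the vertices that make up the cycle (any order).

j, l, n, q

DFS with gray/black marking from n:
n gray
  k gray
  k black
  q gray
    p gray
      p→k: k black — skip
    p black
    j gray
      l gray
        l→n: n is gray → back edge
Back edge closes the cycle n → q → j → l → n; its vertices are {j, l, n, q}.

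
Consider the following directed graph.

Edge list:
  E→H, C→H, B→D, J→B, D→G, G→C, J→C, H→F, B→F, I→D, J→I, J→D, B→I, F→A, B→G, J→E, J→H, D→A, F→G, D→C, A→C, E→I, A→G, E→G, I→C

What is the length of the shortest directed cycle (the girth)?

For each vertex v, BFS finds the shortest path from v back to v.
The shortest such closed walk is H → F → A → C → H, length 4.

4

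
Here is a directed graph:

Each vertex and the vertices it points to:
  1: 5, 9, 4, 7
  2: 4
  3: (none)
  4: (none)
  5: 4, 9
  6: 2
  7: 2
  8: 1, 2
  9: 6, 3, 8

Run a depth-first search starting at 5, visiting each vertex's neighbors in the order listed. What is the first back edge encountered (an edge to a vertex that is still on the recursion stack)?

1→5

DFS from 5 (visiting each vertex's neighbors in the order listed); mark gray on enter, black on exit:
5 gray
  4 gray
  4 black
  9 gray
    6 gray
      2 gray
        2→4: 4 black — skip
      2 black
    6 black
    3 gray
    3 black
    8 gray
      1 gray
        1→5: 5 is gray → back edge
First back edge: 1 → 5.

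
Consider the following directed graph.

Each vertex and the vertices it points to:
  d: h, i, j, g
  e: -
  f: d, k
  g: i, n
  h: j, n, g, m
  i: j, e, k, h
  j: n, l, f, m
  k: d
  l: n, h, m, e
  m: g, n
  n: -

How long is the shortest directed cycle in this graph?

3

For each vertex v, BFS finds the shortest path from v back to v.
The shortest such closed walk is f → d → j → f, length 3.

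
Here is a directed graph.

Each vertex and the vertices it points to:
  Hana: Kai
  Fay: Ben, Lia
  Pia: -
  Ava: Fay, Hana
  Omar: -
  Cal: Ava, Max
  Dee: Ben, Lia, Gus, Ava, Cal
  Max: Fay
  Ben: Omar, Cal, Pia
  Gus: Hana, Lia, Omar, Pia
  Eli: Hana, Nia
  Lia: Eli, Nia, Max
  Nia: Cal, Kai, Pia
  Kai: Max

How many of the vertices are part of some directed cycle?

10

A vertex is on a directed cycle iff it belongs to a strongly connected component of size ≥ 2 (or has a self-loop).
The vertices on cycles are {Ava, Ben, Cal, Eli, Fay, Kai, Lia, Max, Nia, Hana} — 10 in total.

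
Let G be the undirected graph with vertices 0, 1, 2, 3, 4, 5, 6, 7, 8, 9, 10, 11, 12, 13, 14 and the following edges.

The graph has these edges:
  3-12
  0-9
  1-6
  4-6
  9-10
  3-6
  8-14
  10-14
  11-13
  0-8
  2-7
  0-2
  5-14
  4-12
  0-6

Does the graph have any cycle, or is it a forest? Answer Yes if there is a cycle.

DFS, tracking each vertex's parent; an edge to a visited non-parent vertex closes a cycle.
Start from 9:
visit 9 (parent –)
  visit 10 (parent 9)
    10–9: parent, skip
    visit 14 (parent 10)
      visit 5 (parent 14)
        5–14: parent, skip
      visit 8 (parent 14)
        8–14: parent, skip
        visit 0 (parent 8)
          visit 6 (parent 0)
            visit 4 (parent 6)
              visit 12 (parent 4)
                visit 3 (parent 12)
                  3–12: parent, skip
                  3–6: 6 visited and ≠ parent → cycle
Cycle: 6 – 4 – 12 – 3 – 6.

Yes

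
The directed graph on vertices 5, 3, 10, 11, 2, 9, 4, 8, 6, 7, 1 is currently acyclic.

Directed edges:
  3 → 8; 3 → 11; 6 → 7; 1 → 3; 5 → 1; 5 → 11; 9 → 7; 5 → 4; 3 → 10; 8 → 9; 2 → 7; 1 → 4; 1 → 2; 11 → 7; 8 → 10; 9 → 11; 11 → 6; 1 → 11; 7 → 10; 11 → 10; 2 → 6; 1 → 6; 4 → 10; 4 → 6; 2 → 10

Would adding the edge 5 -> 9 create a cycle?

No

Adding 5→9 creates a cycle iff 9 can already reach 5.
Explore from 9: no path reaches 5. The graph stays acyclic.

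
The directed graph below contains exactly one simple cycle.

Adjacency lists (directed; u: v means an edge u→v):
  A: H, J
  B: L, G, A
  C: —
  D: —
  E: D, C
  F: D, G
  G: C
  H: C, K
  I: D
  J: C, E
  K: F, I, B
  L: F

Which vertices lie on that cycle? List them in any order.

A, B, H, K

DFS with gray/black marking from B:
B gray
  L gray
    F gray
      D gray
      D black
      G gray
        C gray
        C black
      G black
    F black
  L black
  B→G: G black — skip
  A gray
    H gray
      H→C: C black — skip
      K gray
        K→F: F black — skip
        I gray
          I→D: D black — skip
        I black
        K→B: B is gray → back edge
Back edge closes the cycle B → A → H → K → B; its vertices are {A, B, H, K}.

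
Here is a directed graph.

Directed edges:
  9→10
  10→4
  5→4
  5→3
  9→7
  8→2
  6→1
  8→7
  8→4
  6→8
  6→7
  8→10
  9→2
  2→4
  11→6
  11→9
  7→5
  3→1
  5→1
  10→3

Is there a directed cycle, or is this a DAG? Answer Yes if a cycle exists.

DFS with white/gray/black marking, starting from 8:
8 gray
  2 gray
    4 gray
    4 black
  2 black
  8→4: 4 black — skip
  10 gray
    3 gray
      1 gray
      1 black
    3 black
    10→4: 4 black — skip
  10 black
  7 gray
    5 gray
      5→3: 3 black — skip
      5→4: 4 black — skip
      5→1: 1 black — skip
    5 black
  7 black
8 black
6 gray
  6→1: 1 black — skip
  6→8: 8 black — skip
  6→7: 7 black — skip
6 black
9 gray
  9→7: 7 black — skip
  9→2: 2 black — skip
  9→10: 10 black — skip
9 black
11 gray
  11→9: 9 black — skip
  11→6: 6 black — skip
11 black
Every edge goes to a white or black vertex — no back edge, so the graph is acyclic.

No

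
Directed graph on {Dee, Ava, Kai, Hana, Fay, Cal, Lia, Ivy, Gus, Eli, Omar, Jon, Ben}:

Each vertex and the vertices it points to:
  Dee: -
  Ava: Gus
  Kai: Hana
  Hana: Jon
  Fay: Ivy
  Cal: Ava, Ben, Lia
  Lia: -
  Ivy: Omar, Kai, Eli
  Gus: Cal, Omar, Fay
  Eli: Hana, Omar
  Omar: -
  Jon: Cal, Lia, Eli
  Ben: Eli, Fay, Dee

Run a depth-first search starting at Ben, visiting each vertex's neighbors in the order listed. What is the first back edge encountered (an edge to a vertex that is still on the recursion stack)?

Gus→Cal

DFS from Ben (visiting each vertex's neighbors in the order listed); mark gray on enter, black on exit:
Ben gray
  Eli gray
    Hana gray
      Jon gray
        Cal gray
          Ava gray
            Gus gray
              Gus→Cal: Cal is gray → back edge
First back edge: Gus → Cal.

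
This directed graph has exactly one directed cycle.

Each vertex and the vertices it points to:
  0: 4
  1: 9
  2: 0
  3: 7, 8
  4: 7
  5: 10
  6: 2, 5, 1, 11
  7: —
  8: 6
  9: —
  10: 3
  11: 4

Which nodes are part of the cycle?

3, 5, 6, 8, 10

DFS with gray/black marking from 6:
6 gray
  2 gray
    0 gray
      4 gray
        7 gray
        7 black
      4 black
    0 black
  2 black
  5 gray
    10 gray
      3 gray
        3→7: 7 black — skip
        8 gray
          8→6: 6 is gray → back edge
Back edge closes the cycle 6 → 5 → 10 → 3 → 8 → 6; its vertices are {3, 5, 6, 8, 10}.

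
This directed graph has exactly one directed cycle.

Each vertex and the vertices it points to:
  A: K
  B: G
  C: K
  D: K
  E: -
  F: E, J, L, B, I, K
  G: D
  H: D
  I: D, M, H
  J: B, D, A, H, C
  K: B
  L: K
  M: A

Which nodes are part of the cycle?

B, D, G, K

DFS with gray/black marking from B:
B gray
  G gray
    D gray
      K gray
        K→B: B is gray → back edge
Back edge closes the cycle B → G → D → K → B; its vertices are {B, D, G, K}.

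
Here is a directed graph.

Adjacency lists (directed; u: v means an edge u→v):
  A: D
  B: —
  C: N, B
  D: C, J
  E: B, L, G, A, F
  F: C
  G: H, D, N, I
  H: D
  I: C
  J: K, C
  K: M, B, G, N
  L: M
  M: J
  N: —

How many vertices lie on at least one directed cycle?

6

A vertex is on a directed cycle iff it belongs to a strongly connected component of size ≥ 2 (or has a self-loop).
The vertices on cycles are {D, G, H, J, K, M} — 6 in total.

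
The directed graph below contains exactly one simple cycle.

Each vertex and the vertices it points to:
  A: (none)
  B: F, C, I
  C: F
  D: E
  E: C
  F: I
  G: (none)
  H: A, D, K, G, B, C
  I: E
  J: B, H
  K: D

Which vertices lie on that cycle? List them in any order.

C, E, F, I

DFS with gray/black marking from C:
C gray
  F gray
    I gray
      E gray
        E→C: C is gray → back edge
Back edge closes the cycle C → F → I → E → C; its vertices are {C, E, F, I}.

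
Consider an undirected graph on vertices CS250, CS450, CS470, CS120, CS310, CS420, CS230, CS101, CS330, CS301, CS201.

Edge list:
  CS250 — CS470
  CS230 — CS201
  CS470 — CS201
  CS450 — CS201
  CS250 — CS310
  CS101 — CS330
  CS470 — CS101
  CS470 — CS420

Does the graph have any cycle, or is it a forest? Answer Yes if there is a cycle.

DFS, tracking each vertex's parent; an edge to a visited non-parent vertex closes a cycle.
Start from CS470:
visit CS470 (parent –)
  visit CS101 (parent CS470)
    visit CS330 (parent CS101)
      CS330–CS101: parent, skip
    CS101–CS470: parent, skip
  visit CS201 (parent CS470)
    visit CS230 (parent CS201)
      CS230–CS201: parent, skip
    CS201–CS470: parent, skip
    visit CS450 (parent CS201)
      CS450–CS201: parent, skip
  visit CS250 (parent CS470)
    visit CS310 (parent CS250)
      CS310–CS250: parent, skip
    CS250–CS470: parent, skip
  visit CS420 (parent CS470)
    CS420–CS470: parent, skip
visit CS120 (parent –)
visit CS301 (parent –)
No non-parent visited neighbor found — the graph is a forest.

No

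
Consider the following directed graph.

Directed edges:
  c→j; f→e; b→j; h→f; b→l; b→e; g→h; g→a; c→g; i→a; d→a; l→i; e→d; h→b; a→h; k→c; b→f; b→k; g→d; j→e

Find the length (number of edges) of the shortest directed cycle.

For each vertex v, BFS finds the shortest path from v back to v.
The shortest such closed walk is b → l → i → a → h → b, length 5.

5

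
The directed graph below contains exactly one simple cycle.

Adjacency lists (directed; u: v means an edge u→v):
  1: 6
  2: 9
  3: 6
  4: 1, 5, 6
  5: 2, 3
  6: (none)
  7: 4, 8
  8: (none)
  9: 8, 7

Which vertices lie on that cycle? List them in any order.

DFS with gray/black marking from 4:
4 gray
  1 gray
    6 gray
    6 black
  1 black
  5 gray
    2 gray
      9 gray
        8 gray
        8 black
        7 gray
          7→4: 4 is gray → back edge
Back edge closes the cycle 4 → 5 → 2 → 9 → 7 → 4; its vertices are {2, 4, 5, 7, 9}.

2, 4, 5, 7, 9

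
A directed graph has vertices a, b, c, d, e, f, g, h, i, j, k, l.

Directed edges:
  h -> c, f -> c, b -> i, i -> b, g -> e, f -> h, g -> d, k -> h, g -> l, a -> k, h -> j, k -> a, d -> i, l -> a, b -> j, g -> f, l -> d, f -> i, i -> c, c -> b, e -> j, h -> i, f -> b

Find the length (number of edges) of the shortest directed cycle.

2

For each vertex v, BFS finds the shortest path from v back to v.
The shortest such closed walk is a → k → a, length 2.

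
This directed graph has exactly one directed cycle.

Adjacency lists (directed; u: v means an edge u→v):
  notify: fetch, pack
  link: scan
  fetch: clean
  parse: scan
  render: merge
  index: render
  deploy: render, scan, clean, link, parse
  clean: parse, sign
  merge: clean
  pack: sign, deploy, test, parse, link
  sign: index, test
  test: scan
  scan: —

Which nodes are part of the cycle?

sign, clean, index, merge, render

DFS with gray/black marking from sign:
sign gray
  index gray
    render gray
      merge gray
        clean gray
          parse gray
            scan gray
            scan black
          parse black
          clean→sign: sign is gray → back edge
Back edge closes the cycle sign → index → render → merge → clean → sign; its vertices are {sign, clean, index, merge, render}.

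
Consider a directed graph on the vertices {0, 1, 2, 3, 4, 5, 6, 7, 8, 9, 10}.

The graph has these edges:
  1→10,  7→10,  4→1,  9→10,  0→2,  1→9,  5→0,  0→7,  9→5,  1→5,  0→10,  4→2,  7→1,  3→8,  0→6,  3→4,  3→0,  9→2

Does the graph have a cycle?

DFS with white/gray/black marking, starting from 5:
5 gray
  0 gray
    10 gray
    10 black
    7 gray
      7→10: 10 black — skip
      1 gray
        9 gray
          2 gray
          2 black
          9→10: 10 black — skip
          9→5: 5 is gray → back edge
Back edge found, so a cycle exists: 5 → 0 → 7 → 1 → 9 → 5.

Yes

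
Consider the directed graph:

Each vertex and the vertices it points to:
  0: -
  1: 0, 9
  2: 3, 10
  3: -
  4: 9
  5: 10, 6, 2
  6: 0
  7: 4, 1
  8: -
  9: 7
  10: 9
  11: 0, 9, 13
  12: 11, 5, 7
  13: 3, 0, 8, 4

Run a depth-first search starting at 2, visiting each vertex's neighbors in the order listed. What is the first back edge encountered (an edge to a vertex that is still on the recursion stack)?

4→9

DFS from 2 (visiting each vertex's neighbors in the order listed); mark gray on enter, black on exit:
2 gray
  3 gray
  3 black
  10 gray
    9 gray
      7 gray
        4 gray
          4→9: 9 is gray → back edge
First back edge: 4 → 9.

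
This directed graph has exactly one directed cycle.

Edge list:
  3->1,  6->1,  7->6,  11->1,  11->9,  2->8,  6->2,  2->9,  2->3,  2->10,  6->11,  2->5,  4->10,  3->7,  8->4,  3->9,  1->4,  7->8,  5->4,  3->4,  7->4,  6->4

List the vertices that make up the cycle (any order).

DFS with gray/black marking from 6:
6 gray
  2 gray
    5 gray
      4 gray
        10 gray
        10 black
      4 black
    5 black
    3 gray
      1 gray
        1→4: 4 black — skip
      1 black
      9 gray
      9 black
      7 gray
        7→6: 6 is gray → back edge
Back edge closes the cycle 6 → 2 → 3 → 7 → 6; its vertices are {2, 3, 6, 7}.

2, 3, 6, 7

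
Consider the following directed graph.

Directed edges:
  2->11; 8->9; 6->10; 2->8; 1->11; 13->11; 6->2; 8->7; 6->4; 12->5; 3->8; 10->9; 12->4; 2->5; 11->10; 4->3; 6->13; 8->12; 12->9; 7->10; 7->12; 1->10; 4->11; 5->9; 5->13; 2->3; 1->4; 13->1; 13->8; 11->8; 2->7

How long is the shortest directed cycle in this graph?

4

For each vertex v, BFS finds the shortest path from v back to v.
The shortest such closed walk is 12 → 4 → 11 → 8 → 12, length 4.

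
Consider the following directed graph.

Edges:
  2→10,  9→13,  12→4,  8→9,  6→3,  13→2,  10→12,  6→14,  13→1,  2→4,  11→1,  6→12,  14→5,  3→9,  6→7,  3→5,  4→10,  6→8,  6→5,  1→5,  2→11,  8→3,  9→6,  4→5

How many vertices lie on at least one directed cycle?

7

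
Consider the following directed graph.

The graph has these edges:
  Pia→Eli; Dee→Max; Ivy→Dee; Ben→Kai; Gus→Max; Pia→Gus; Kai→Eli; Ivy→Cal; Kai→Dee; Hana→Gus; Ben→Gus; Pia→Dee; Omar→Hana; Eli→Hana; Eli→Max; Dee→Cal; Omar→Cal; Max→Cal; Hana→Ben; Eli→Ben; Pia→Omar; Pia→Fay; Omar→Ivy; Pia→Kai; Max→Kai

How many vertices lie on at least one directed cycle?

A vertex is on a directed cycle iff it belongs to a strongly connected component of size ≥ 2 (or has a self-loop).
The vertices on cycles are {Ben, Dee, Eli, Gus, Kai, Max, Hana} — 7 in total.

7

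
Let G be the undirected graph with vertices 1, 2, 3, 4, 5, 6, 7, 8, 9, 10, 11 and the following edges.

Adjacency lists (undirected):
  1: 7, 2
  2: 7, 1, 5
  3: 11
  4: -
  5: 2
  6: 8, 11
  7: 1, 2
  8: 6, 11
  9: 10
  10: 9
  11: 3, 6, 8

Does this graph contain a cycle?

Yes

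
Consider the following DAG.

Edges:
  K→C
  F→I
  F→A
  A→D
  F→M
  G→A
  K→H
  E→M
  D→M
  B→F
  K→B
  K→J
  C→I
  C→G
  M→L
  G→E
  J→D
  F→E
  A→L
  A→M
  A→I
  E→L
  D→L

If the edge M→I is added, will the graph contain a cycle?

Adding M→I creates a cycle iff I can already reach M.
Explore from I: no path reaches M. The graph stays acyclic.

No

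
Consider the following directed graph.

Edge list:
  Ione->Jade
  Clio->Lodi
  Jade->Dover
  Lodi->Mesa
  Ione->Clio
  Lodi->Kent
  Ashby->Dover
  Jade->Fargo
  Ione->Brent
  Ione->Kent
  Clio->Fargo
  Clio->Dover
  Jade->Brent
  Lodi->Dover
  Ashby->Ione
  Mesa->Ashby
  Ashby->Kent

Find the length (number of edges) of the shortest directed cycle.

5

For each vertex v, BFS finds the shortest path from v back to v.
The shortest such closed walk is Ione → Clio → Lodi → Mesa → Ashby → Ione, length 5.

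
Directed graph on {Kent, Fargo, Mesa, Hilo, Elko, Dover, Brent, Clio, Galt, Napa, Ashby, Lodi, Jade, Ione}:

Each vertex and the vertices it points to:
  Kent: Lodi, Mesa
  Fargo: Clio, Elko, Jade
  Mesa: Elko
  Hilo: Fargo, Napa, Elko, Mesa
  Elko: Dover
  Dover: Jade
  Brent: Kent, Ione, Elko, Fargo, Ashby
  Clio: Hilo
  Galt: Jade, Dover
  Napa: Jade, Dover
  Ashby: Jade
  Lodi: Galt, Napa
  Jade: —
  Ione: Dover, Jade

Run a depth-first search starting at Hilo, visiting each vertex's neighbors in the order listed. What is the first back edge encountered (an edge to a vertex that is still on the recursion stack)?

DFS from Hilo (visiting each vertex's neighbors in the order listed); mark gray on enter, black on exit:
Hilo gray
  Fargo gray
    Clio gray
      Clio→Hilo: Hilo is gray → back edge
First back edge: Clio → Hilo.

Clio->Hilo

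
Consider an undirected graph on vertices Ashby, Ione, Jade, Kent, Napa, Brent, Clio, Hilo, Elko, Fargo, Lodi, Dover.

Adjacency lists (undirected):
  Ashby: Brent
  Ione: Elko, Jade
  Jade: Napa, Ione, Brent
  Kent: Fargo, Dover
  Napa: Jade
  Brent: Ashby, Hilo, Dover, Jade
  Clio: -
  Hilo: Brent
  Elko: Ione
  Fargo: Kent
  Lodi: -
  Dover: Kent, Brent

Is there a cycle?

No

DFS, tracking each vertex's parent; an edge to a visited non-parent vertex closes a cycle.
Start from Jade:
visit Jade (parent –)
  visit Napa (parent Jade)
    Napa–Jade: parent, skip
  visit Ione (parent Jade)
    visit Elko (parent Ione)
      Elko–Ione: parent, skip
    Ione–Jade: parent, skip
  visit Brent (parent Jade)
    visit Ashby (parent Brent)
      Ashby–Brent: parent, skip
    visit Hilo (parent Brent)
      Hilo–Brent: parent, skip
    visit Dover (parent Brent)
      visit Kent (parent Dover)
        visit Fargo (parent Kent)
          Fargo–Kent: parent, skip
        Kent–Dover: parent, skip
      Dover–Brent: parent, skip
    Brent–Jade: parent, skip
visit Clio (parent –)
visit Lodi (parent –)
No non-parent visited neighbor found — the graph is a forest.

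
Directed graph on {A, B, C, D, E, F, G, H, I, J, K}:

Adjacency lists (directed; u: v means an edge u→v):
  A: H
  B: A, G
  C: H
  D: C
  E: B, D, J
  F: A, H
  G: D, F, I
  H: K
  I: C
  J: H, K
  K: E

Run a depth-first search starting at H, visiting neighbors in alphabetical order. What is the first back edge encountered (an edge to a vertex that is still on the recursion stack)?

A->H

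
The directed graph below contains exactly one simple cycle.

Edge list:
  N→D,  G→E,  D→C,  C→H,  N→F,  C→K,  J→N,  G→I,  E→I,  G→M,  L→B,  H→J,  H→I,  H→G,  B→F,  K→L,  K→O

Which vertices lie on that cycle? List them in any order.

DFS with gray/black marking from C:
C gray
  K gray
    L gray
      B gray
        F gray
        F black
      B black
    L black
    O gray
    O black
  K black
  H gray
    I gray
    I black
    G gray
      G→I: I black — skip
      E gray
        E→I: I black — skip
      E black
      M gray
      M black
    G black
    J gray
      N gray
        D gray
          D→C: C is gray → back edge
Back edge closes the cycle C → H → J → N → D → C; its vertices are {C, D, H, J, N}.

C, D, H, J, N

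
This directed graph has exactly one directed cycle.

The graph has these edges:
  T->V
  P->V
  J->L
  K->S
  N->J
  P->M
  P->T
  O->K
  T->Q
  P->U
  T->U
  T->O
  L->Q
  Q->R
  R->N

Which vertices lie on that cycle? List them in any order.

J, L, N, Q, R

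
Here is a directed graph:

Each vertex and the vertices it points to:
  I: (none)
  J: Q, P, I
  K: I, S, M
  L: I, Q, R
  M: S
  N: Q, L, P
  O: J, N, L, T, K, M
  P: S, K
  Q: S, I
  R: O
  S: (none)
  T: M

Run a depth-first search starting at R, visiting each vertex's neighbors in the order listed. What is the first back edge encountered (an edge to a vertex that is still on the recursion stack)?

DFS from R (visiting each vertex's neighbors in the order listed); mark gray on enter, black on exit:
R gray
  O gray
    J gray
      Q gray
        S gray
        S black
        I gray
        I black
      Q black
      P gray
        P→S: S black — skip
        K gray
          K→I: I black — skip
          K→S: S black — skip
          M gray
            M→S: S black — skip
          M black
        K black
      P black
      J→I: I black — skip
    J black
    N gray
      N→Q: Q black — skip
      L gray
        L→I: I black — skip
        L→Q: Q black — skip
        L→R: R is gray → back edge
First back edge: L → R.

L->R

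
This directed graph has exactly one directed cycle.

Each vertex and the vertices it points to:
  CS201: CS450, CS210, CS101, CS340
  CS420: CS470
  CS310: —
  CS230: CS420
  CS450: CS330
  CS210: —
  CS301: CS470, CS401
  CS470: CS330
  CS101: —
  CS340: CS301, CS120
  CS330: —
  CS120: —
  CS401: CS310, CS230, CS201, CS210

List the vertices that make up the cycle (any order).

CS201, CS301, CS340, CS401

DFS with gray/black marking from CS401:
CS401 gray
  CS310 gray
  CS310 black
  CS230 gray
    CS420 gray
      CS470 gray
        CS330 gray
        CS330 black
      CS470 black
    CS420 black
  CS230 black
  CS201 gray
    CS450 gray
      CS450→CS330: CS330 black — skip
    CS450 black
    CS210 gray
    CS210 black
    CS101 gray
    CS101 black
    CS340 gray
      CS301 gray
        CS301→CS470: CS470 black — skip
        CS301→CS401: CS401 is gray → back edge
Back edge closes the cycle CS401 → CS201 → CS340 → CS301 → CS401; its vertices are {CS201, CS301, CS340, CS401}.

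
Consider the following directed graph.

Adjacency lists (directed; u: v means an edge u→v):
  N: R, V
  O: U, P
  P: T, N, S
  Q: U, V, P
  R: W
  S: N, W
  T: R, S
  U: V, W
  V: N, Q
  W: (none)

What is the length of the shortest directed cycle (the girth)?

For each vertex v, BFS finds the shortest path from v back to v.
The shortest such closed walk is V → Q → V, length 2.

2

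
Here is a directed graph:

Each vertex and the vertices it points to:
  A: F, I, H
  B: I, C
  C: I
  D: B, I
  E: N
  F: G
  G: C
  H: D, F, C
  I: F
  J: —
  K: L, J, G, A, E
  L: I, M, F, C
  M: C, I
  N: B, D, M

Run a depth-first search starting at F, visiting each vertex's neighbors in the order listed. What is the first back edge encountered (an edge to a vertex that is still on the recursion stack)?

I->F

DFS from F (visiting each vertex's neighbors in the order listed); mark gray on enter, black on exit:
F gray
  G gray
    C gray
      I gray
        I→F: F is gray → back edge
First back edge: I → F.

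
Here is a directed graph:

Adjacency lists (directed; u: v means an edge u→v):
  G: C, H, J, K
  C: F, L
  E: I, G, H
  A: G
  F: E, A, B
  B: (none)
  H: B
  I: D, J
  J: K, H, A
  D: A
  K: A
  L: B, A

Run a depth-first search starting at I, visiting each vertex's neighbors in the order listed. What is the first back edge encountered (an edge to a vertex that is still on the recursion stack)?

DFS from I (visiting each vertex's neighbors in the order listed); mark gray on enter, black on exit:
I gray
  D gray
    A gray
      G gray
        C gray
          F gray
            E gray
              E→I: I is gray → back edge
First back edge: E → I.

E->I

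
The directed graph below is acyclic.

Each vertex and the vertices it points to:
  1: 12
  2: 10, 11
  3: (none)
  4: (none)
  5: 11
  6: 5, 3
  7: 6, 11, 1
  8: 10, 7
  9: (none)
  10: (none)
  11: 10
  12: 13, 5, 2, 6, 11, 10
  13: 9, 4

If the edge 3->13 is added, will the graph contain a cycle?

No

Adding 3→13 creates a cycle iff 13 can already reach 3.
Explore from 13: no path reaches 3. The graph stays acyclic.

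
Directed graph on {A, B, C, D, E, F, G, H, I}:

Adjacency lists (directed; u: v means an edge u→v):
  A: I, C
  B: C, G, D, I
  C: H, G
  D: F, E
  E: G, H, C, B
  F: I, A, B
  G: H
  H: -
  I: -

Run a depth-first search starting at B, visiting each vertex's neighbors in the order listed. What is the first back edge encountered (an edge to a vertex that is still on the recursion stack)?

DFS from B (visiting each vertex's neighbors in the order listed); mark gray on enter, black on exit:
B gray
  C gray
    H gray
    H black
    G gray
      G→H: H black — skip
    G black
  C black
  B→G: G black — skip
  D gray
    F gray
      I gray
      I black
      A gray
        A→I: I black — skip
        A→C: C black — skip
      A black
      F→B: B is gray → back edge
First back edge: F → B.

F→B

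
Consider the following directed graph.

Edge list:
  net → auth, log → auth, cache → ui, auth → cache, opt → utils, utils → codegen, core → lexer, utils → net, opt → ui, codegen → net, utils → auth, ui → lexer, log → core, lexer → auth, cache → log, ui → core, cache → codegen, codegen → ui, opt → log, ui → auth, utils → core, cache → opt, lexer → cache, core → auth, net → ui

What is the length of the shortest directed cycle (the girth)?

For each vertex v, BFS finds the shortest path from v back to v.
The shortest such closed walk is cache → ui → auth → cache, length 3.

3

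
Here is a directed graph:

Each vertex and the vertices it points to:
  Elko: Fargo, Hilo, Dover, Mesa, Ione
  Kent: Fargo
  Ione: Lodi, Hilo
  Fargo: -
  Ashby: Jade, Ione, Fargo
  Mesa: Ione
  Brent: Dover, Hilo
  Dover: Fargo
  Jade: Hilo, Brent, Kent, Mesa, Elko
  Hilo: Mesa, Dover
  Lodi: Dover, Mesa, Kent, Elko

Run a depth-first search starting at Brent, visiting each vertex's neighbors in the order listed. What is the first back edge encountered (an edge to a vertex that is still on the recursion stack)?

Lodi->Mesa

DFS from Brent (visiting each vertex's neighbors in the order listed); mark gray on enter, black on exit:
Brent gray
  Dover gray
    Fargo gray
    Fargo black
  Dover black
  Hilo gray
    Mesa gray
      Ione gray
        Lodi gray
          Lodi→Dover: Dover black — skip
          Lodi→Mesa: Mesa is gray → back edge
First back edge: Lodi → Mesa.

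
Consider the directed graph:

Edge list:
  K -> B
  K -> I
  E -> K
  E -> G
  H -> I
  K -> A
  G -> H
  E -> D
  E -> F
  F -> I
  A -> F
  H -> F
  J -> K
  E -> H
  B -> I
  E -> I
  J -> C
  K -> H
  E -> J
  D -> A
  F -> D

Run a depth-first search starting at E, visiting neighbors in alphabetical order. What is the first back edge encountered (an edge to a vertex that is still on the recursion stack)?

DFS from E (visiting neighbors in alphabetical order); mark gray on enter, black on exit:
E gray
  D gray
    A gray
      F gray
        F→D: D is gray → back edge
First back edge: F → D.

F->D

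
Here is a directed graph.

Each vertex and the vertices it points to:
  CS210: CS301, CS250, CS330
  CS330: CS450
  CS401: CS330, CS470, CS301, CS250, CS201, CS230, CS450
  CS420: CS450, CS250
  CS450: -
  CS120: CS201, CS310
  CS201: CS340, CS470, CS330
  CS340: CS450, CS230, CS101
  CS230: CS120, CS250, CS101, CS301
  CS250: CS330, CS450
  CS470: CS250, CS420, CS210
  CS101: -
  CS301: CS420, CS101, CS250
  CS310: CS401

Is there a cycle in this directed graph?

DFS with white/gray/black marking, starting from CS330:
CS330 gray
  CS450 gray
  CS450 black
CS330 black
CS210 gray
  CS301 gray
    CS420 gray
      CS420→CS450: CS450 black — skip
      CS250 gray
        CS250→CS330: CS330 black — skip
        CS250→CS450: CS450 black — skip
      CS250 black
    CS420 black
    CS101 gray
    CS101 black
    CS301→CS250: CS250 black — skip
  CS301 black
  CS210→CS250: CS250 black — skip
  CS210→CS330: CS330 black — skip
CS210 black
CS401 gray
  CS401→CS330: CS330 black — skip
  CS470 gray
    CS470→CS250: CS250 black — skip
    CS470→CS420: CS420 black — skip
    CS470→CS210: CS210 black — skip
  CS470 black
  CS401→CS301: CS301 black — skip
  CS401→CS250: CS250 black — skip
  CS201 gray
    CS340 gray
      CS340→CS450: CS450 black — skip
      CS230 gray
        CS120 gray
          CS120→CS201: CS201 is gray → back edge
Back edge found, so a cycle exists: CS201 → CS340 → CS230 → CS120 → CS201.

Yes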